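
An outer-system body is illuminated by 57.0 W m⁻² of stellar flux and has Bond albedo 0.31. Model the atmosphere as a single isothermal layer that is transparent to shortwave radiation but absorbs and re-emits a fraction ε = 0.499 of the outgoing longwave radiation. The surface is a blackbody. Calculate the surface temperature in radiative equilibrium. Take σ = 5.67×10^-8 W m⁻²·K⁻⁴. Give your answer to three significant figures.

123 kelvin

At the top of the atmosphere, σT_e⁴ = S(1−α)/4 = 9.832 W m⁻², giving T_e = 114.8 K.
For a single slab of emissivity ε, T_s⁴ = 2T_e⁴/(2−ε); thus T_s = 114.8·(1.332)^(1/4) = 123.3 K.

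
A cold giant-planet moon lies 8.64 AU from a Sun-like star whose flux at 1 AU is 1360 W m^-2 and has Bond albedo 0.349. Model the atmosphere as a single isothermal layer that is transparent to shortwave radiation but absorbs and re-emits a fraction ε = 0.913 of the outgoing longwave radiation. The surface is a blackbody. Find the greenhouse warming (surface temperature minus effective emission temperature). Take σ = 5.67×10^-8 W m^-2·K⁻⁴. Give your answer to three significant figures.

14.0 kelvin

Flux at the orbit: S = 1360/(8.64)² = 18.22 W m^-2.
At the top of the atmosphere, σT_e⁴ = S(1−α)/4 = 2.965 W m^-2, giving T_e = 85.04 K.
For a single slab of emissivity ε, T_s⁴ = 2T_e⁴/(2−ε); thus T_s = 85.04·(1.84)^(1/4) = 99.04 K.
Greenhouse warming: T_s − T_e = 14.00 K.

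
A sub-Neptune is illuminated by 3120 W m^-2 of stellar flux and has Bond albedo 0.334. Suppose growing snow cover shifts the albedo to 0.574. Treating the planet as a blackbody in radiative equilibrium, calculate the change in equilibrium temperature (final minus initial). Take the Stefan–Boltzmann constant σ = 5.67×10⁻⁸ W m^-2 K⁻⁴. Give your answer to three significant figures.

With α = 0.334, T₁ = 309.4 K.
Final:   T₂ = [S(1−0.574)/(4σ)]^(1/4) = 276.7 K.
ΔT = T₂ − T₁ = -32.70 K.

-32.7 kelvin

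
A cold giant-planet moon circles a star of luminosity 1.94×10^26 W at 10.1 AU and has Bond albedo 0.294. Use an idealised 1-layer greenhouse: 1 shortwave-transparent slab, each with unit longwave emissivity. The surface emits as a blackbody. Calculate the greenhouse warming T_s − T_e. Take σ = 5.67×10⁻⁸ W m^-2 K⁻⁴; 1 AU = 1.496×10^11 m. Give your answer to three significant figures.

12.8 K

d = 10.1 × 1.496×10^11 m = 1.511×10^12 m.
S = L/(4πd²) = 6.762 W m^-2.
The effective emission temperature is T_e = [S(1−α)/(4σ)]^¼ = 67.73 K.
T_s = (N+1)^(1/4)·T_e = 80.55 K.
Warming: T_s − T_e = 12.82 K.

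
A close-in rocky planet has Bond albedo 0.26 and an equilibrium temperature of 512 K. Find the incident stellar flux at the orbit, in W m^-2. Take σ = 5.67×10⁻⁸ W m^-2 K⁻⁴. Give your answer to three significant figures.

21100 W m^-2

From S(1−α)/4 = σT⁴: S = 4σT⁴/(1−α).
The emitted flux is σT⁴ = 3896 W m^-2.
So S = 4×3896/(1−0.26) = 21060 W m^-2.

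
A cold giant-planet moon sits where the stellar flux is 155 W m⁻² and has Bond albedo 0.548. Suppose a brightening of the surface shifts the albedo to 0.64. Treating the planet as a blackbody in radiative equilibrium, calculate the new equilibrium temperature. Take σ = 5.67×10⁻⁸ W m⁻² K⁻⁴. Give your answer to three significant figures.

125 K

New equilibrium: T₂ = [(1−0.64)·155.0/(4σ)]^(1/4) = 125.2 K.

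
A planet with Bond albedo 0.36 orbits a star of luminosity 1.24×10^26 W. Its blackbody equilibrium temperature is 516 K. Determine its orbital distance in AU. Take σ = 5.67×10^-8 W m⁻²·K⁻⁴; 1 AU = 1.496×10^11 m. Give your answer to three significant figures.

Required flux: S = 4σT⁴/(1−α) = 25120 W m⁻².
S = L/(4πd²) → d = √(L/4πS) = √(1.24×10^26/(4π·25120)) = 1.982×10^10 m = 0.1325 AU.

0.132 AU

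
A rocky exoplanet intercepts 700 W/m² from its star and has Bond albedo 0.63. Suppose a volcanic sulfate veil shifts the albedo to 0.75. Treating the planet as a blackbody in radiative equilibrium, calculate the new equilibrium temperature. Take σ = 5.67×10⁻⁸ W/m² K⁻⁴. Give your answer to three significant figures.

With the new albedo, S(1−α₂)/4 = 43.75 W/m², so T₂ = 166.7 K.

167 K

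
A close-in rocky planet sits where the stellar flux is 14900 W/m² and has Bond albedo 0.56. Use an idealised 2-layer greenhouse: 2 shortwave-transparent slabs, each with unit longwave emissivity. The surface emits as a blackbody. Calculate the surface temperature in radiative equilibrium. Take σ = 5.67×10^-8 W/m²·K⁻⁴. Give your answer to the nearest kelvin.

543 kelvin

OLR = S(1−α)/4 = 1639 W/m²; the top layer radiates at T_e = 412.3 K.
For an N-layer opaque stack, T_s⁴ = (N+1)T_e⁴, hence T_s = (3)^(1/4)×412.3 K = 542.7 K.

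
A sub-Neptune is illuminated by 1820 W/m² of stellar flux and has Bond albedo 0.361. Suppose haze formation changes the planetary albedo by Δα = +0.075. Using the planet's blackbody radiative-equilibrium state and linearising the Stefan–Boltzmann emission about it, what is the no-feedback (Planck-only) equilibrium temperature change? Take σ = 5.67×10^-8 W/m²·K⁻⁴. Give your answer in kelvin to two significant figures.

Reference equilibrium: T_e = [S(1−α)/(4σ)]^(1/4) = 267.6 K.
TOA radiative forcing: ΔF = −S·Δα/4 = −1820·(+0.075)/4 = -34.12 W/m².
Linearising σT⁴ gives d(σT⁴)/dT = 4σT_e³ = 4.346 W/m² per K.
So ΔT₀ = -34.12/4.346 = -7.85 K.

-7.9 K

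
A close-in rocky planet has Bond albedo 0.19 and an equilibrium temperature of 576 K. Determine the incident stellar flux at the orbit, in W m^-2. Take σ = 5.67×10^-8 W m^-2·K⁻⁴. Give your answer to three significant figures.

From S(1−α)/4 = σT⁴: S = 4σT⁴/(1−α).
The emitted flux is σT⁴ = 6241 W m^-2.
S = 4·6241/0.81 = 30820 W m^-2.

30800 W m^-2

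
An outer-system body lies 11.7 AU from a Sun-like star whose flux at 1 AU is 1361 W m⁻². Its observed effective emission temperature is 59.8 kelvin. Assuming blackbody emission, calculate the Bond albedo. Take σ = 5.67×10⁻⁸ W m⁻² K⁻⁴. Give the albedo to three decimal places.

0.708

Irradiance scales as 1/d², so S = 1361 W m⁻² × (1/11.7)² = 9.942 W m⁻².
Energy balance: S(1−α)/4 = σT⁴, so 1−α = 4σT⁴/S.
σT⁴ = 0.7251 W m⁻², so 4σT⁴ = 2.900 W m⁻².
1−α = 2.900/9.942 = 0.2917, so α = 0.7083.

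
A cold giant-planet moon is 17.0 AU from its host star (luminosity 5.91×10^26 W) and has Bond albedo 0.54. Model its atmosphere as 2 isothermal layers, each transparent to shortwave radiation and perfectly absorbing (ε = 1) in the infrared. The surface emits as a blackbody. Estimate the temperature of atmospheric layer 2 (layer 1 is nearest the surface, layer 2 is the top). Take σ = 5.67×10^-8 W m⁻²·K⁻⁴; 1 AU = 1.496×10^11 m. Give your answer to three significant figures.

d = 17.0 × 1.496×10^11 m = 2.543×10^12 m.
Spreading L over a sphere of radius d: S = 5.91×10^26/(4π·2.54×10^12²) = 7.271 W m⁻².
OLR = S(1−α)/4 = 0.8362 W m⁻²; the top layer radiates at T_e = 61.97 K.
Each opaque layer satisfies 2T_j⁴ = T_{j−1}⁴ + T_{j+1}⁴, giving T_k⁴ = (N+1−k)T_e⁴.
T_2 = (1)^(1/4)·61.97 = 61.97 K.

62.0 K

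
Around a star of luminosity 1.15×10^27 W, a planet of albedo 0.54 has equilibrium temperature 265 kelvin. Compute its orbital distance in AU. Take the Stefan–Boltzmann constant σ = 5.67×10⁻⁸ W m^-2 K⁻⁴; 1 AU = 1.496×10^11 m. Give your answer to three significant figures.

Energy balance gives S = 4σT⁴/(1−α) = 2431 W m^-2.
Then d = [L/(4πS)]^(1/2) = 1.940×10^11 m, i.e. 1.297 AU.

1.30 AU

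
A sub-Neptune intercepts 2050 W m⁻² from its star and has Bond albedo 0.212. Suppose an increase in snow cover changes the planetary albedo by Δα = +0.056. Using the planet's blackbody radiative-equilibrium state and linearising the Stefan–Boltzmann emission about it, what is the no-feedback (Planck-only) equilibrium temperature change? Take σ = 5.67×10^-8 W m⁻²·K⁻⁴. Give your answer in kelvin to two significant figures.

-5.2 K

Unperturbed T_e = [2050·(1−0.212)/(4σ)]^¼ = 290.5 K.
The change in absorbed flux is Δ[S(1−α)/4] = −SΔα/4 = -28.70 W m⁻².
Planck response: λ_P = 4σT_e³ = 4·5.67×10⁻⁸·(290.5)³ = 5.561 W m⁻²/K.
So ΔT₀ = -28.70/5.561 = -5.16 K.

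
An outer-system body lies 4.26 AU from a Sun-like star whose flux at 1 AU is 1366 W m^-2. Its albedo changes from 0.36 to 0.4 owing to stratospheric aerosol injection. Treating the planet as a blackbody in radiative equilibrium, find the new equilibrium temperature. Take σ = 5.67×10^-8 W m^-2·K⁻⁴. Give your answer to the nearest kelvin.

119 kelvin

Flux at the orbit: S = 1366/(4.26)² = 75.27 W m^-2.
With the new albedo, S(1−α₂)/4 = 11.29 W m^-2, so T₂ = 118.8 K.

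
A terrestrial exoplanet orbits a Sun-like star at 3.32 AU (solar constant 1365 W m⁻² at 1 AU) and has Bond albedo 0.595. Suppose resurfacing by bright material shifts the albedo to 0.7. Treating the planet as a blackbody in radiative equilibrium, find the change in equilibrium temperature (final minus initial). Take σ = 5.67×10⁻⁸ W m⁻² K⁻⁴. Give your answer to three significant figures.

-8.81 kelvin

Flux at the orbit: S = 1365/(3.32)² = 123.8 W m⁻².
With α = 0.595, T₁ = 121.9 K.
After:  T₂ = [123.8·0.3/(4σ)]^(1/4) = 113.1 K.
ΔT = T₂ − T₁ = -8.814 K.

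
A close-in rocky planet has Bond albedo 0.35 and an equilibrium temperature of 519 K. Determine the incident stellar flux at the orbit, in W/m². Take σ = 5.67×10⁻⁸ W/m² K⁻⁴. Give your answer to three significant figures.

From S(1−α)/4 = σT⁴: S = 4σT⁴/(1−α).
σT⁴ = 5.67×10⁻⁸·(519)⁴ = 4114 W/m².
So S = 4×4114/(1−0.35) = 25320 W/m².

25300 W/m²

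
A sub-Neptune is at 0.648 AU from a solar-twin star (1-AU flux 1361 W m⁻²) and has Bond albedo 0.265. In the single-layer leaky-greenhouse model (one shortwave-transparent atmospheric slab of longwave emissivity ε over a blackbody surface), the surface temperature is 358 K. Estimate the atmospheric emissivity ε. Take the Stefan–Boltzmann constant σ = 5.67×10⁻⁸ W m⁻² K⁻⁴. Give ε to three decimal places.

0.721

Irradiance scales as 1/d², so S = 1361 W m⁻² × (1/0.648)² = 3241 W m⁻².
Effective temperature: T_e = [S(1−α)/(4σ)]^(1/4) = 320.1 K.
Inverting T_s⁴ = 2T_e⁴/(2−ε): (T_e/T_s)⁴ = 0.6395, so ε = 2(1 − 0.6395) = 0.7211.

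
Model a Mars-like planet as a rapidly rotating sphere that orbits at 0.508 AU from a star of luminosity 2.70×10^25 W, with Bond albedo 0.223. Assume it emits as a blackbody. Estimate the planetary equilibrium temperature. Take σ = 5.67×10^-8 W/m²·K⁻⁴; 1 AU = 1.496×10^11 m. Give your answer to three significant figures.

189 K

Orbital distance: d = 0.508 AU = 7.600×10^10 m.
S = L/(4πd²) = 372.0 W/m².
The planet absorbs (1−α)S over its disc πR² and re-emits over 4πR², so the mean absorbed flux is (1−0.223)·372.0/4 = 72.26 W/m².
In equilibrium σT⁴ equals this, so T = 188.9 K.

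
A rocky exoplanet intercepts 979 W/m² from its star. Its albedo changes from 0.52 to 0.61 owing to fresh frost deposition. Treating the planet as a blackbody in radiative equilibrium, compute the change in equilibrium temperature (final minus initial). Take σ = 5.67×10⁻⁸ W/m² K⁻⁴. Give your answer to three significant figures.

-10.8 K

Before: T₁ = [979.0·0.48/(4σ)]^(1/4) = 213.4 K.
With α = 0.61, T₂ = 202.6 K.
ΔT = T₂ − T₁ = -10.79 K.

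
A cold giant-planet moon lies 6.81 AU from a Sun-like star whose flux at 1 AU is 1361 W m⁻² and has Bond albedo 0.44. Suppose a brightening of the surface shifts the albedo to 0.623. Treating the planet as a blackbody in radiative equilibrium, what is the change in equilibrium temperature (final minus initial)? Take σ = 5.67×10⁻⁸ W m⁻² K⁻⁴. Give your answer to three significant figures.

By the inverse-square law, S = 1361/6.81² = 29.35 W m⁻².
With α = 0.44, T₁ = 92.26 K.
With α = 0.623, T₂ = 83.57 K.
Change: 83.57 − 92.26 = -8.690 K.

-8.69 K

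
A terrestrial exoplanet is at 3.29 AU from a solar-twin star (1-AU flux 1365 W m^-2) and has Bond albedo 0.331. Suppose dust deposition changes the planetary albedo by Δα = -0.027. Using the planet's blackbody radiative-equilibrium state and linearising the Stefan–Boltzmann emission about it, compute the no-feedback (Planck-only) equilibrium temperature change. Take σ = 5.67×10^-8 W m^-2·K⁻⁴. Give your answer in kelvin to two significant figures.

1.4 K

By the inverse-square law, S = 1365/3.29² = 126.1 W m^-2.
Unperturbed T_e = [126.1·(1−0.331)/(4σ)]^¼ = 138.9 K.
The change in absorbed flux is Δ[S(1−α)/4] = −SΔα/4 = 0.8512 W m^-2.
The Planck feedback parameter is 4σT_e³ = 0.6075 W m^-2/K.
ΔT₀ = ΔF/λ_P = 0.8512/0.6075 = 1.40 K.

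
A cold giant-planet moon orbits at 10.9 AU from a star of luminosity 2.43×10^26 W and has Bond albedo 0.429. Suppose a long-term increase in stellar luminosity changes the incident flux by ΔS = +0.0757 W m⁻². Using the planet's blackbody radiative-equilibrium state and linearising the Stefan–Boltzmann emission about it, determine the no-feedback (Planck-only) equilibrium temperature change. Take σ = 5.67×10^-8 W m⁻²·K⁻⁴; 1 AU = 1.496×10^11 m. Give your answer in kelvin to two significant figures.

0.17 K

Orbital distance: d = 10.9 AU = 1.631×10^12 m.
S = L/(4πd²) = 7.272 W m⁻².
The baseline emission temperature is T_e = 65.41 K.
Only a fraction (1−α) is absorbed and it's spread over 4πR², so ΔF = (1−α)ΔS/4 = 0.01081 W m⁻².
Planck response: λ_P = 4σT_e³ = 4·5.67×10⁻⁸·(65.41)³ = 0.06348 W m⁻²/K.
So ΔT₀ = 0.01081/0.06348 = 0.170 K.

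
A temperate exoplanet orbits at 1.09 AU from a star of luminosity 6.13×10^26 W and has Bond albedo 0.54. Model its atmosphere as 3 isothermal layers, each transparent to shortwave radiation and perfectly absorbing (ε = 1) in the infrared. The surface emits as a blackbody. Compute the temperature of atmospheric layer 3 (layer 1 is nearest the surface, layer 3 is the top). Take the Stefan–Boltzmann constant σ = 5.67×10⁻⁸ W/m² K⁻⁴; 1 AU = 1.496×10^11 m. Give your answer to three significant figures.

Orbital distance: d = 1.09 AU = 1.631×10^11 m.
Spreading L over a sphere of radius d: S = 6.13×10^26/(4π·1.63×10^11²) = 1835 W/m².
The effective emission temperature is T_e = [S(1−α)/(4σ)]^¼ = 247.0 K.
In the N-layer model, layer k (counted from the surface) has T_k = (N+1−k)^(1/4)·T_e.
T_3 = (1)^(1/4)·247.0 = 247.0 K.

247 K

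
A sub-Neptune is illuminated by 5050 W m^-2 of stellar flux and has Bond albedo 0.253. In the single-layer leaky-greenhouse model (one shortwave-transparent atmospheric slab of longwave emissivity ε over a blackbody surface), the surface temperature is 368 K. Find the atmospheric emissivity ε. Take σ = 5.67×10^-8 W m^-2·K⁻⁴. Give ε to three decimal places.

Effective temperature: T_e = [S(1−α)/(4σ)]^(1/4) = 359.1 K.
T_s⁴ = T_e⁴·2/(2−ε) → ε = 2 − 2(T_e/T_s)⁴ = 2 − 2·(359.1/368)⁴ = 0.1861.

0.186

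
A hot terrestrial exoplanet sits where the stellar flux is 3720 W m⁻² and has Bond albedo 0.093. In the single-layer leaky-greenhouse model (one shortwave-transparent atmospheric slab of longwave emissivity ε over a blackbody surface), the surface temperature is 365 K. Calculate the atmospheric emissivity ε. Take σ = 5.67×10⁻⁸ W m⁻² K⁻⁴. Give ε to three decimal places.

0.324

First, T_e = [3720·(1−0.093)/(4σ)]^(1/4) = 349.2 K.
Inverting T_s⁴ = 2T_e⁴/(2−ε): (T_e/T_s)⁴ = 0.8382, so ε = 2(1 − 0.8382) = 0.3236.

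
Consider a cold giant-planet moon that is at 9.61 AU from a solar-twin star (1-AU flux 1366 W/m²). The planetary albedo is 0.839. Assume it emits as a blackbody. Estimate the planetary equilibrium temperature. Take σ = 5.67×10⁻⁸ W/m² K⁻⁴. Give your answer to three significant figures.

Irradiance scales as 1/d², so S = 1366 W/m² × (1/9.61)² = 14.79 W/m².
The planet absorbs (1−α)S over its disc πR² and re-emits over 4πR², so the mean absorbed flux is (1−0.839)·14.79/4 = 0.5953 W/m².
Set σT⁴ = 0.5953 → T = (0.5953/σ)^(1/4) = 56.92 K.

56.9 K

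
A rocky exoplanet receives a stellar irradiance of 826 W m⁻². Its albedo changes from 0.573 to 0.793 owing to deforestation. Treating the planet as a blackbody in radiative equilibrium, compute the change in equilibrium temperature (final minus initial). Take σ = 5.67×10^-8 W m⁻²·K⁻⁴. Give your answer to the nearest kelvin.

-33 K

With α = 0.573, T₁ = 198.6 K.
With α = 0.793, T₂ = 165.7 K.
ΔT = T₂ − T₁ = -32.88 K.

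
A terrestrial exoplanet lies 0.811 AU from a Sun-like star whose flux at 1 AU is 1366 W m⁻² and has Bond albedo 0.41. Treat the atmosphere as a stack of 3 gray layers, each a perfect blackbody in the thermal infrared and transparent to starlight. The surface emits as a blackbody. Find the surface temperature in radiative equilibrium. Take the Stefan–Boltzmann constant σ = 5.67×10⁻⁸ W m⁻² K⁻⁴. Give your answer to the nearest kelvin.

Flux at the orbit: S = 1366/(0.811)² = 2077 W m⁻².
OLR = S(1−α)/4 = 306.3 W m⁻²; the top layer radiates at T_e = 271.1 K.
With N = 3 opaque layers, T_s = (N+1)^(1/4)·T_e = 4^(1/4)·271.1 = 383.4 K.

383 K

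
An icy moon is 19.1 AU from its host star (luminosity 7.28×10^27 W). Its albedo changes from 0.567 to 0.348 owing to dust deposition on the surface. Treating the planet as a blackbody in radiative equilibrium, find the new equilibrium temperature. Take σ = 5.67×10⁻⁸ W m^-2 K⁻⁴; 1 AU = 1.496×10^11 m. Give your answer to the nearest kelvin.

Orbital distance: d = 19.1 AU = 2.857×10^12 m.
Spreading L over a sphere of radius d: S = 7.28×10^27/(4π·2.86×10^12²) = 70.96 W m^-2.
With the new albedo, S(1−α₂)/4 = 11.57 W m^-2, so T₂ = 119.5 K.

120 kelvin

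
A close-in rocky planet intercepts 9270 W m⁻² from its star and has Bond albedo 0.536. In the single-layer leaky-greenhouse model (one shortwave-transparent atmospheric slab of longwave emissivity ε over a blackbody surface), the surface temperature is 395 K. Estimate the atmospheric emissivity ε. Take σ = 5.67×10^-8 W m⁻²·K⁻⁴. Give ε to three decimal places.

0.442

First, T_e = [9270·(1−0.536)/(4σ)]^(1/4) = 371.1 K.
T_s⁴ = T_e⁴·2/(2−ε) → ε = 2 − 2(T_e/T_s)⁴ = 2 − 2·(371.1/395)⁴ = 0.4419.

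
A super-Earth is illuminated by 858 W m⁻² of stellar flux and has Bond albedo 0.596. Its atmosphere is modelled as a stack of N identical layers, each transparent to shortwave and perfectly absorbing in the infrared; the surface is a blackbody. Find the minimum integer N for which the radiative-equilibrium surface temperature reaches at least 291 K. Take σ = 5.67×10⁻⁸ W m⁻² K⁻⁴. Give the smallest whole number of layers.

4

The effective emission temperature is T_e = [S(1−α)/(4σ)]^¼ = 197.7 K.
T_s = (N+1)^(1/4)·T_e ≥ 291 K requires N+1 ≥ (T_s/T_e)⁴ = (291/197.7)⁴ = 4.692.
So N ≥ 3.692; the smallest integer is N = 4.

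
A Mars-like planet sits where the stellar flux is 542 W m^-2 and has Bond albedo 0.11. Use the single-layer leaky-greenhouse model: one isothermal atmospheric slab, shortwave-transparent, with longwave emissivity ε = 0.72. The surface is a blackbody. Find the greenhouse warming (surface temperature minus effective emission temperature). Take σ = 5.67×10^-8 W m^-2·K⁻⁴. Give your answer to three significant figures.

25.3 K

The planet radiates to space at T_e = [S(1−α)/(4σ)]^(1/4) = 214.8 K.
For a single slab of emissivity ε, T_s⁴ = 2T_e⁴/(2−ε); thus T_s = 214.8·(1.562)^(1/4) = 240.1 K.
Greenhouse warming: T_s − T_e = 25.35 K.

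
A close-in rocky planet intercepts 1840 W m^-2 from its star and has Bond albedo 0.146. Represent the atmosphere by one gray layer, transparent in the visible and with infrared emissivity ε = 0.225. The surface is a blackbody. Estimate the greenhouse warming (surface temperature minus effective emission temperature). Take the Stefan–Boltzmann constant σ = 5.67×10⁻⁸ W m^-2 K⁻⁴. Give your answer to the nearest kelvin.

9 K

The planet radiates to space at T_e = [S(1−α)/(4σ)]^(1/4) = 288.5 K.
Surface balance with a leaky layer gives σT_s⁴ = σT_e⁴·2/(2−ε), so T_s = T_e·[2/(2−0.225)]^(1/4) = 297.2 K.
Greenhouse warming: T_s − T_e = 8.738 K.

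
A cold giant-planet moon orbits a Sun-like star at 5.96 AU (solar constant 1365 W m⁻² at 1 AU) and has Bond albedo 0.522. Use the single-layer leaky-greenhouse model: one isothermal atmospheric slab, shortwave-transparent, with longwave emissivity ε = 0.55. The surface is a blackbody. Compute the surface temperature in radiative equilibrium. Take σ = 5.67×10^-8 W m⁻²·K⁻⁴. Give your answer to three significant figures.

103 kelvin

Irradiance scales as 1/d², so S = 1365 W m⁻² × (1/5.96)² = 38.43 W m⁻².
Effective emission temperature (TOA balance): σT_e⁴ = S(1−α)/4 = 4.592 W m⁻² → T_e = 94.87 K.
The surface balance (absorbed SW + ε·downward IR = σT_s⁴) with T_a⁴ = T_s⁴/2 reduces to T_s = T_e·[2/(2−ε)]^¼ = 102.8 K.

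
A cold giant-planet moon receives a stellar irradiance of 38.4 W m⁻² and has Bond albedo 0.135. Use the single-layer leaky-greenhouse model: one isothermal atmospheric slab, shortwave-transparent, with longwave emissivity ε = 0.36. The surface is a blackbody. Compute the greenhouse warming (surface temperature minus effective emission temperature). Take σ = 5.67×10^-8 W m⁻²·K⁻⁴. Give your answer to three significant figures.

5.60 kelvin

At the top of the atmosphere, σT_e⁴ = S(1−α)/4 = 8.304 W m⁻², giving T_e = 110.0 K.
The surface balance (absorbed SW + ε·downward IR = σT_s⁴) with T_a⁴ = T_s⁴/2 reduces to T_s = T_e·[2/(2−ε)]^¼ = 115.6 K.
The atmosphere warms the surface by 5.595 K.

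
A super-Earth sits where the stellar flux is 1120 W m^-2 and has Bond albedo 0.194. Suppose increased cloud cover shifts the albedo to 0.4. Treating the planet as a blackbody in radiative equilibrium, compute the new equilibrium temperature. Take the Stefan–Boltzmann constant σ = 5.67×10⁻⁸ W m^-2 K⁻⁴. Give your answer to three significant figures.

233 K

With the new albedo, S(1−α₂)/4 = 168.0 W m^-2, so T₂ = 233.3 K.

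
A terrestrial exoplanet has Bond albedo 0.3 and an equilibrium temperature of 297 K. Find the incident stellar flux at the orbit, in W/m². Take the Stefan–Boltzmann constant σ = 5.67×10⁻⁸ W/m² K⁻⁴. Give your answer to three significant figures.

2520 W/m²

From S(1−α)/4 = σT⁴: S = 4σT⁴/(1−α).
σT⁴ = 5.67×10⁻⁸·(297)⁴ = 441.2 W/m².
S = 4·441.2/0.7 = 2521 W/m².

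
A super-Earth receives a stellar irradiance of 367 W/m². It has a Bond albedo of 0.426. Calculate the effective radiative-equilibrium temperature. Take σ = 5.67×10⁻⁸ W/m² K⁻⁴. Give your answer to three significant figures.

Averaging over the sphere, the absorbed flux is S(1−α)/4 = 52.66 W/m².
In equilibrium σT⁴ equals this, so T = 174.6 K.

175 kelvin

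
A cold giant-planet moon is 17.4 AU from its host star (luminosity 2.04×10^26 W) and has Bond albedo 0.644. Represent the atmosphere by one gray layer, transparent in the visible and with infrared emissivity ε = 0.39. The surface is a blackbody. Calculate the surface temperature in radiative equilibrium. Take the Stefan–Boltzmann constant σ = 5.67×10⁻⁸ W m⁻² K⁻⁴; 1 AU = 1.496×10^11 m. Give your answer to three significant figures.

46.5 K

d = 17.4 × 1.496×10^11 m = 2.603×10^12 m.
Flux at the orbit: S = L/(4πd²) = 2.04×10^26/(4π·(2.60×10^12)²) = 2.396 W m⁻².
At the top of the atmosphere, σT_e⁴ = S(1−α)/4 = 0.2132 W m⁻², giving T_e = 44.04 K.
The surface balance (absorbed SW + ε·downward IR = σT_s⁴) with T_a⁴ = T_s⁴/2 reduces to T_s = T_e·[2/(2−ε)]^¼ = 46.49 K.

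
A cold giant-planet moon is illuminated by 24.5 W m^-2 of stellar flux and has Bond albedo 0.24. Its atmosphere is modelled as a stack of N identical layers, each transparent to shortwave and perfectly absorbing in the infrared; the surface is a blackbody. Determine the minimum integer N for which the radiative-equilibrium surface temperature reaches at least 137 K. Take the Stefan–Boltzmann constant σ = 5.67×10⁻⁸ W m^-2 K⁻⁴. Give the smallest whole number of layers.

OLR = S(1−α)/4 = 4.655 W m^-2; the top layer radiates at T_e = 95.19 K.
T_s = (N+1)^(1/4)·T_e ≥ 137 K requires N+1 ≥ (T_s/T_e)⁴ = (137/95.19)⁴ = 4.291.
So N ≥ 3.291; the smallest integer is N = 4.

4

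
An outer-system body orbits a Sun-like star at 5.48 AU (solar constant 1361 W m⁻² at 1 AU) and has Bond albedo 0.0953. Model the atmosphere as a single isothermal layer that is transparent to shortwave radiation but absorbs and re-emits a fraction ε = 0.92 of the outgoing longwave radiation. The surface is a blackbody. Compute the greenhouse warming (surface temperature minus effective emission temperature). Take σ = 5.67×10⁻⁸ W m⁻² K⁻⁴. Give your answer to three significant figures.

19.3 kelvin

Irradiance scales as 1/d², so S = 1361 W m⁻² × (1/5.48)² = 45.32 W m⁻².
At the top of the atmosphere, σT_e⁴ = S(1−α)/4 = 10.25 W m⁻², giving T_e = 116.0 K.
Surface balance with a leaky layer gives σT_s⁴ = σT_e⁴·2/(2−ε), so T_s = T_e·[2/(2−0.92)]^(1/4) = 135.3 K.
T_s − T_e = 135.3 − 116.0 = 19.31 K.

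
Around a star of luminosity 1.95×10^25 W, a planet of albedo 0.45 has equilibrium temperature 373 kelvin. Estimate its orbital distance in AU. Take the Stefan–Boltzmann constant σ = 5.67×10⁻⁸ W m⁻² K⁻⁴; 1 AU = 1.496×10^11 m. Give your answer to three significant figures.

The flux needed for this T is 4σT⁴/(1−0.45) = 7982 W m⁻².
Then d = [L/(4πS)]^(1/2) = 1.394×10^10 m, i.e. 0.09320 AU.

0.0932 AU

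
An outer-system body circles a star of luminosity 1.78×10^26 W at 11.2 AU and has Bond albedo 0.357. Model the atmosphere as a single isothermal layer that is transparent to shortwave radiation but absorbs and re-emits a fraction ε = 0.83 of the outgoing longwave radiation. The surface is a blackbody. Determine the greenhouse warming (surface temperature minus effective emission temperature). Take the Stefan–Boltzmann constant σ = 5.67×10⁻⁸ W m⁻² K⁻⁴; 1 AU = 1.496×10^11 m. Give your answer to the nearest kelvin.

9 K

Orbital distance: d = 11.2 AU = 1.676×10^12 m.
S = L/(4πd²) = 5.046 W m⁻².
At the top of the atmosphere, σT_e⁴ = S(1−α)/4 = 0.8111 W m⁻², giving T_e = 61.50 K.
The surface balance (absorbed SW + ε·downward IR = σT_s⁴) with T_a⁴ = T_s⁴/2 reduces to T_s = T_e·[2/(2−ε)]^¼ = 70.32 K.
T_s − T_e = 70.32 − 61.50 = 8.821 K.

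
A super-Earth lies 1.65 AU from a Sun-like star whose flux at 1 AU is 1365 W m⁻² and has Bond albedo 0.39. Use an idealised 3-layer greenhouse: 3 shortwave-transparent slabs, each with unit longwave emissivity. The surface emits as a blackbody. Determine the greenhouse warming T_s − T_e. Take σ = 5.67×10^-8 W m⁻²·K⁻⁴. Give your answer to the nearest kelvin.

Irradiance scales as 1/d², so S = 1365 W m⁻² × (1/1.65)² = 501.4 W m⁻².
OLR = S(1−α)/4 = 76.46 W m⁻²; the top layer radiates at T_e = 191.6 K.
Surface: T_s = (4)^¼·T_e = 271.0 K.
Warming: T_s − T_e = 79.38 K.

79 K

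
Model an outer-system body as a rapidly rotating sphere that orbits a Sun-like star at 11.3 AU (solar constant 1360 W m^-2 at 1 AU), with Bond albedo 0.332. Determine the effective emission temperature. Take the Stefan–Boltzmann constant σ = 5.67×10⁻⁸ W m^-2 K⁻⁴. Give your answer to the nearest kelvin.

75 kelvin

Irradiance scales as 1/d², so S = 1360 W m^-2 × (1/11.3)² = 10.65 W m^-2.
Absorbed flux (global mean): S(1−α)/4 = 10.65·0.668/4 = 1.779 W m^-2.
Set σT⁴ = 1.779 → T = (1.779/σ)^(1/4) = 74.84 K.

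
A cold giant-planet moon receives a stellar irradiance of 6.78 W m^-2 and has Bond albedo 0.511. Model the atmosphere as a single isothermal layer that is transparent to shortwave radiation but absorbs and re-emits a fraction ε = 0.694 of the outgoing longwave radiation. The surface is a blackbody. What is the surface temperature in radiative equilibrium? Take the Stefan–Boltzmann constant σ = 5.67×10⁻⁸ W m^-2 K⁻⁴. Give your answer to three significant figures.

At the top of the atmosphere, σT_e⁴ = S(1−α)/4 = 0.8289 W m^-2, giving T_e = 61.83 K.
For a single slab of emissivity ε, T_s⁴ = 2T_e⁴/(2−ε); thus T_s = 61.83·(1.531)^(1/4) = 68.79 K.

68.8 K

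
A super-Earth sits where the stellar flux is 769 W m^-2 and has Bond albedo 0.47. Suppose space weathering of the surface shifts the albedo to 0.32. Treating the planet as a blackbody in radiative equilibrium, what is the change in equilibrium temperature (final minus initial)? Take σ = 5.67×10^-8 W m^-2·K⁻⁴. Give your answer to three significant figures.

With α = 0.47, T₁ = 205.9 K.
After:  T₂ = [769.0·0.68/(4σ)]^(1/4) = 219.1 K.
ΔT = T₂ − T₁ = 13.24 K.

13.2 K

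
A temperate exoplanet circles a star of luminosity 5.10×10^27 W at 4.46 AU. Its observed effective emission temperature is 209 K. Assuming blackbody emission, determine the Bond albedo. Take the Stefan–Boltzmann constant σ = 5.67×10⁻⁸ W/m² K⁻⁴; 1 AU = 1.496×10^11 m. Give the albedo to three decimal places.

d = 4.46 × 1.496×10^11 m = 6.672×10^11 m.
Flux at the orbit: S = L/(4πd²) = 5.10×10^27/(4π·(6.67×10^11)²) = 911.6 W/m².
Rearranging the radiative balance, α = 1 − 4σT⁴/S.
4σT⁴ = 4·5.67×10⁻⁸·(209)⁴ = 432.7 W/m².
Hence α = 1 − 432.7/911.6 = 0.5253.

0.525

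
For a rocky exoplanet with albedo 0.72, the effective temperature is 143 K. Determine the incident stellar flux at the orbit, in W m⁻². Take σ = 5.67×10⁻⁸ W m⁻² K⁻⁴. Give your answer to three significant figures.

Invert the energy balance for S: S = 4σT⁴/(1−α).
The emitted flux is σT⁴ = 23.71 W m⁻².
So S = 4×23.71/(1−0.72) = 338.7 W m⁻².

339 W m⁻²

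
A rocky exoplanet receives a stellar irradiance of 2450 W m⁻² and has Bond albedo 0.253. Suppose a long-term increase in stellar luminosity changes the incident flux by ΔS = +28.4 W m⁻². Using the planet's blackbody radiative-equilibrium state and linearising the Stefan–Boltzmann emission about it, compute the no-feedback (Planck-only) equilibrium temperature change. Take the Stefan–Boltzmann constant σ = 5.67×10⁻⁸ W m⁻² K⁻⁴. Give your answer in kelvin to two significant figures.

Reference equilibrium: T_e = [S(1−α)/(4σ)]^(1/4) = 299.7 K.
ΔF = Δ[S(1−α)]/4 = (1−0.253)·+28.4/4 = 5.304 W m⁻².
Linearising σT⁴ gives d(σT⁴)/dT = 4σT_e³ = 6.106 W m⁻² per K.
ΔT₀ = ΔF/λ_P = 5.304/6.106 = 0.869 K.

0.87 K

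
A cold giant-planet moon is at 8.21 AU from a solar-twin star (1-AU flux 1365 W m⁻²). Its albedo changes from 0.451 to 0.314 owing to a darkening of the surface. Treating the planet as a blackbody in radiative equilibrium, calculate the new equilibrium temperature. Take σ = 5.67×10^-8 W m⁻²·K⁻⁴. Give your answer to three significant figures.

88.5 K

Irradiance scales as 1/d², so S = 1365 W m⁻² × (1/8.21)² = 20.25 W m⁻².
With the new albedo, S(1−α₂)/4 = 3.473 W m⁻², so T₂ = 88.47 K.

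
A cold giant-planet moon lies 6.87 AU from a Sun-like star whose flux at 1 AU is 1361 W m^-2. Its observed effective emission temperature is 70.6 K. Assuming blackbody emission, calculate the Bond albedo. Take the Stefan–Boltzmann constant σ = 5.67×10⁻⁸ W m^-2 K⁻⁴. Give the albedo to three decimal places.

Irradiance scales as 1/d², so S = 1361 W m^-2 × (1/6.87)² = 28.84 W m^-2.
From σT⁴ = S(1−α)/4 we invert for α: 1−α = 4σT⁴/S.
σT⁴ = 1.409 W m^-2, so 4σT⁴ = 5.635 W m^-2.
Hence α = 1 − 5.635/28.84 = 0.8046.

0.805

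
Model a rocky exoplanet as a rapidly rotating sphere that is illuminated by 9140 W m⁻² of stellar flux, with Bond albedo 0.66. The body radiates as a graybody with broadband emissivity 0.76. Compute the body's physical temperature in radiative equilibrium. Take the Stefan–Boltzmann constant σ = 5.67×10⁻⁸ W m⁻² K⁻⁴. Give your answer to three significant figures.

Absorbed flux (global mean): S(1−α)/4 = 9140·0.34/4 = 776.9 W m⁻².
Radiative balance εσT⁴ = 776.9 gives T = [776.9/(0.76·σ)]^(1/4) = 366.4 K.

366 kelvin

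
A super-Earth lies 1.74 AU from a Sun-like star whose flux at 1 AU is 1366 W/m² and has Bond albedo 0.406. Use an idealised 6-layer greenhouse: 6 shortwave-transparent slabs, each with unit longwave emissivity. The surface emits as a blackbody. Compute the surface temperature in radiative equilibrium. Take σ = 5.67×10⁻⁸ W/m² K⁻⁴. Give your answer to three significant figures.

Irradiance scales as 1/d², so S = 1366 W/m² × (1/1.74)² = 451.2 W/m².
The effective emission temperature is T_e = [S(1−α)/(4σ)]^¼ = 185.4 K.
With N = 6 opaque layers, T_s = (N+1)^(1/4)·T_e = 7^(1/4)·185.4 = 301.6 K.

302 kelvin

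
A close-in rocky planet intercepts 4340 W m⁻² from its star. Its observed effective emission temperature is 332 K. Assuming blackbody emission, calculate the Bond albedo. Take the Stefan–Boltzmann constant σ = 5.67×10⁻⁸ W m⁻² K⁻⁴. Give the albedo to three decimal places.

From σT⁴ = S(1−α)/4 we invert for α: 1−α = 4σT⁴/S.
4σT⁴ = 4·5.67×10⁻⁸·(332)⁴ = 2755 W m⁻².
Hence α = 1 − 2755/4340 = 0.3651.

0.365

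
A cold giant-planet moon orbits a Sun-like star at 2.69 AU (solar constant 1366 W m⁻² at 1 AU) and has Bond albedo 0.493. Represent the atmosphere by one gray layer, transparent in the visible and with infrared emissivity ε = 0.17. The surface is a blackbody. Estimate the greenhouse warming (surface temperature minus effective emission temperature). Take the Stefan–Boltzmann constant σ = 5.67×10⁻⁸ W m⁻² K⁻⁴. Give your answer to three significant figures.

By the inverse-square law, S = 1366/2.69² = 188.8 W m⁻².
Effective emission temperature (TOA balance): σT_e⁴ = S(1−α)/4 = 23.93 W m⁻² → T_e = 143.3 K.
Surface balance with a leaky layer gives σT_s⁴ = σT_e⁴·2/(2−ε), so T_s = T_e·[2/(2−0.17)]^(1/4) = 146.5 K.
T_s − T_e = 146.5 − 143.3 = 3.219 K.

3.22 kelvin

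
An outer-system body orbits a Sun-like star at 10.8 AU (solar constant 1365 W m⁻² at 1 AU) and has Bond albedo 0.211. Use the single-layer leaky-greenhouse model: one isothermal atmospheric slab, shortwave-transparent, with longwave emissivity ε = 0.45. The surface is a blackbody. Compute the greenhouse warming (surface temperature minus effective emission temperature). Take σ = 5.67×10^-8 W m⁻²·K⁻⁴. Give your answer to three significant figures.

5.26 K

By the inverse-square law, S = 1365/10.8² = 11.70 W m⁻².
Effective emission temperature (TOA balance): σT_e⁴ = S(1−α)/4 = 2.308 W m⁻² → T_e = 79.88 K.
Surface balance with a leaky layer gives σT_s⁴ = σT_e⁴·2/(2−ε), so T_s = T_e·[2/(2−0.45)]^(1/4) = 85.13 K.
The atmosphere warms the surface by 5.256 K.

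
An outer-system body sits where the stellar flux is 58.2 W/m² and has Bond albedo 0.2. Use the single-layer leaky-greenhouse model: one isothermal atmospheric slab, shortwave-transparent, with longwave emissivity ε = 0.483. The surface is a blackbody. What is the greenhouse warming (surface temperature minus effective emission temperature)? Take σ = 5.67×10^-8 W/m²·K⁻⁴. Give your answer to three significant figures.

8.56 K

At the top of the atmosphere, σT_e⁴ = S(1−α)/4 = 11.64 W/m², giving T_e = 119.7 K.
For a single slab of emissivity ε, T_s⁴ = 2T_e⁴/(2−ε); thus T_s = 119.7·(1.318)^(1/4) = 128.3 K.
The atmosphere warms the surface by 8.564 K.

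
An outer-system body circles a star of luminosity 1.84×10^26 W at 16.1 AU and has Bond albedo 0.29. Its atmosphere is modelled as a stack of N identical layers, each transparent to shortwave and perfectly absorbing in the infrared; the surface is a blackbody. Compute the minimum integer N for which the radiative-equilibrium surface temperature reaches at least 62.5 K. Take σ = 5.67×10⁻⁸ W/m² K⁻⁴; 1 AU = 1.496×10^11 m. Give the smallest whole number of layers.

1

Orbital distance: d = 16.1 AU = 2.409×10^12 m.
Flux at the orbit: S = L/(4πd²) = 1.84×10^26/(4π·(2.41×10^12)²) = 2.524 W/m².
Top-of-atmosphere balance: σT_e⁴ = S(1−α)/4 = 0.4480 W/m² → T_e = 53.02 K.
Since T_s⁴ = (N+1)T_e⁴, we need N ≥ (T_s/T_e)⁴ − 1 = 0.931.
The minimum whole number is N = 1.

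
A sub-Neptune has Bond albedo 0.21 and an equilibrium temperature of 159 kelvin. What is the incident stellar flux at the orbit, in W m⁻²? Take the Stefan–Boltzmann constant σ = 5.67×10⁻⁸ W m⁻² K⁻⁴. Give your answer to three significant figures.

From S(1−α)/4 = σT⁴: S = 4σT⁴/(1−α).
The emitted flux is σT⁴ = 36.24 W m⁻².
S = 4·36.24/0.79 = 183.5 W m⁻².

183 W m⁻²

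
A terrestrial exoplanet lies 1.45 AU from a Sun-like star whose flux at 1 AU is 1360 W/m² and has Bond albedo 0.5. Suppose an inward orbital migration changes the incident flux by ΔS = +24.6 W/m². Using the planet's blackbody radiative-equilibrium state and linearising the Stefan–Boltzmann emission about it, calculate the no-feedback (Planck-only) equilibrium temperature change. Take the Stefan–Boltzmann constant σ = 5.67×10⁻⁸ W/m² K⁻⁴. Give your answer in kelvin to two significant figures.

Irradiance scales as 1/d², so S = 1360 W/m² × (1/1.45)² = 646.8 W/m².
Reference equilibrium: T_e = [S(1−α)/(4σ)]^(1/4) = 194.3 K.
Only a fraction (1−α) is absorbed and it's spread over 4πR², so ΔF = (1−α)ΔS/4 = 3.075 W/m².
The Planck feedback parameter is 4σT_e³ = 1.664 W/m²/K.
Hence the no-feedback warming is ΔF/(4σT_e³) = 1.85 K.

1.8 K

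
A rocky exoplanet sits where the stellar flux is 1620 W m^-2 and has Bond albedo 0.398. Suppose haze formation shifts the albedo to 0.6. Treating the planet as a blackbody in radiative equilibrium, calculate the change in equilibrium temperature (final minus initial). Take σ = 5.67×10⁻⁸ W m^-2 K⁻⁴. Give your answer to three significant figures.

-24.9 K

Before: T₁ = [1620·0.602/(4σ)]^(1/4) = 256.1 K.
With α = 0.6, T₂ = 231.2 K.
ΔT = T₂ − T₁ = -24.88 K.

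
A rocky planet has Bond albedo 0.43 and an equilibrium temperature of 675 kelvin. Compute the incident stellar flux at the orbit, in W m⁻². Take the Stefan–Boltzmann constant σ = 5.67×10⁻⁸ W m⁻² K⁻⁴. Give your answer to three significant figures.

Invert the energy balance for S: S = 4σT⁴/(1−α).
The emitted flux is σT⁴ = 11770 W m⁻².
S = 4·11770/0.57 = 82600 W m⁻².

82600 W m⁻²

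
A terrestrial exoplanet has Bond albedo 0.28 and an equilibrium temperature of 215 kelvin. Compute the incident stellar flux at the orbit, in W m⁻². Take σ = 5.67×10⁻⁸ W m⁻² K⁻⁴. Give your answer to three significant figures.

From S(1−α)/4 = σT⁴: S = 4σT⁴/(1−α).
σT⁴ = 5.67×10⁻⁸·(215)⁴ = 121.2 W m⁻².
So S = 4×121.2/(1−0.28) = 673.1 W m⁻².

673 W m⁻²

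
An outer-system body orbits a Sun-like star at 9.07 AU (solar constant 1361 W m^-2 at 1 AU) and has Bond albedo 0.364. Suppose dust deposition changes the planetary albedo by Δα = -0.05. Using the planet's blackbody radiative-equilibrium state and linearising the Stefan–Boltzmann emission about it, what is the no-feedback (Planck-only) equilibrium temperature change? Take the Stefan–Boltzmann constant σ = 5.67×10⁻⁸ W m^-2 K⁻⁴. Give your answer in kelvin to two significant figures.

1.6 K

By the inverse-square law, S = 1361/9.07² = 16.54 W m^-2.
The baseline emission temperature is T_e = 82.53 K.
TOA radiative forcing: ΔF = −S·Δα/4 = −16.54·(-0.05)/4 = 0.2068 W m^-2.
The Planck feedback parameter is 4σT_e³ = 0.1275 W m^-2/K.
ΔT₀ = ΔF/λ_P = 0.2068/0.1275 = 1.62 K.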